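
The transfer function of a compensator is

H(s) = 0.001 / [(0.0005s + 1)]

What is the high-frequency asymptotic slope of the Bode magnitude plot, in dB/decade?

-20 dB/decade

Each pole contributes −20 dB/decade at high frequency; each zero contributes +20 dB/decade.
Net: 0 zero(s) − 1 pole(s) → -20 dB/decade.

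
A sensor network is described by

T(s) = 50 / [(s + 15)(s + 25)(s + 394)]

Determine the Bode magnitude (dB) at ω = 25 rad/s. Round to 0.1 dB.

At s = jω = j25:
pole (s+15): 15 + j25 → |·| = √(15²+25²) = √850 ≈ 29.155, ∠ = arctan(25/15) ≈ 59.04°
pole (s+25): 25 + j25 → |·| = √(25²+25²) = √1250 ≈ 35.355, ∠ = arctan(25/25) ≈ 45.00°
pole (s+394): 394 + j25 → |·| = √(394²+25²) = √155861 ≈ 394.79, ∠ = arctan(25/394) ≈ 3.63°
|T| = 50 / 4.0694e+05 ≈ 0.00012287
Gain = 20 log₁₀(0.00012287) ≈ -78.21 dB

-78.2 dB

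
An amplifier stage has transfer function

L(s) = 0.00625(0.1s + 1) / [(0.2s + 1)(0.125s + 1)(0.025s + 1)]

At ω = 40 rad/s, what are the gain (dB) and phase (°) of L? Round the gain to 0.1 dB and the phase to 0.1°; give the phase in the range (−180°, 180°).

At ω = 40 rad/s:
zero (1 + j40·0.1) = 1 + j4 → |·| ≈ 4.1231, ∠ ≈ 75.96°
pole (1 + j40·0.2) = 1 + j8 → |·| ≈ 8.0623, ∠ ≈ 82.87°
pole (1 + j40·0.125) = 1 + j5 → |·| ≈ 5.099, ∠ ≈ 78.69°
pole (1 + j40·0.025) = 1 + j1 → |·| ≈ 1.4142, ∠ ≈ 45.00°
|L| = 0.00625 · 4.1231 / (8.0623 · 5.099 · 1.4142) ≈ 0.00044325
Gain = 20 log₁₀(0.00044325) ≈ -67.07 dB
∠L = (75.96°) − (82.87° + 78.69° + 45.00°) = -130.60°

-67.1 dB, -130.6°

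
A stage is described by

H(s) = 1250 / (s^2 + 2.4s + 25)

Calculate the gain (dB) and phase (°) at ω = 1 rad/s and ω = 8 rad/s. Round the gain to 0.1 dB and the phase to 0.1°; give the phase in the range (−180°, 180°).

ω = 1: 34.3 dB, -5.7°; ω = 8: 29.2 dB, -153.8°

At s = jω = j1:
quadratic: (j1)² + 2.4·j1 + 25 = 24 + j2.4 → |·| ≈ 24.12, ∠ ≈ 5.71°
|H| = 1250 / 24.12 ≈ 51.824
Gain = 20 log₁₀(51.824) ≈ 34.29 dB
∠H = 0.00° − 5.71° = -5.71°

At s = jω = j8:
quadratic: (j8)² + 2.4·j8 + 25 = -39 + j19.2 → |·| ≈ 43.47, ∠ ≈ 153.79°
|H| = 1250 / 43.47 ≈ 28.755
Gain = 20 log₁₀(28.755) ≈ 29.17 dB
∠H = 0.00° − 153.79° = -153.79°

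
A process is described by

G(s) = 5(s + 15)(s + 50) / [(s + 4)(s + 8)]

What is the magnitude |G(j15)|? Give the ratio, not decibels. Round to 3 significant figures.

21.0

At s = jω = j15:
zero (s+15): 15 + j15 → |·| = √(15²+15²) = √450 ≈ 21.213, ∠ = arctan(15/15) ≈ 45.00°
zero (s+50): 50 + j15 → |·| = √(50²+15²) = √2725 ≈ 52.202, ∠ = arctan(15/50) ≈ 16.70°
pole (s+4): 4 + j15 → |·| = √(4²+15²) = √241 ≈ 15.524, ∠ = arctan(15/4) ≈ 75.07°
pole (s+8): 8 + j15 → |·| = √(8²+15²) = √289 ≈ 17, ∠ = arctan(15/8) ≈ 61.93°
|G| = 5 · 1107.4 / 263.91 ≈ 20.981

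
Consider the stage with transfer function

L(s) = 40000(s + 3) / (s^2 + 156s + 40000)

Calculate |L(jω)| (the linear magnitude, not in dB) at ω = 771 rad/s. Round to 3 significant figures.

At s = jω = j771:
zero (s+3): 3 + j771 → |·| = √(3²+771²) = √594450 ≈ 771.01, ∠ = arctan(771/3) ≈ 89.78°
quadratic: (j771)² + 156·j771 + 40000 = -554441 + j120276 → |·| ≈ 5.6734e+05, ∠ ≈ 167.76°
|L| = 40000 · 771.01 / 5.6734e+05 ≈ 54.36

54.4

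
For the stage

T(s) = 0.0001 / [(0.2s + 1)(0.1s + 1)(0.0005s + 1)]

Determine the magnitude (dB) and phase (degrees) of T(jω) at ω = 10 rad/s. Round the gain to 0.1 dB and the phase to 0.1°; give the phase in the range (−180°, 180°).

At ω = 10 rad/s:
pole (1 + j10·0.2) = 1 + j2 → |·| ≈ 2.2361, ∠ ≈ 63.43°
pole (1 + j10·0.1) = 1 + j1 → |·| ≈ 1.4142, ∠ ≈ 45.00°
pole (1 + j10·0.0005) = 1 + j0.005 → |·| ≈ 1, ∠ ≈ 0.29°
|T| = 0.0001 · 1 / (2.2361 · 1.4142 · 1) ≈ 3.1623e-05
Gain = 20 log₁₀(3.1623e-05) ≈ -90.00 dB
∠T = (0°) − (63.43° + 45.00° + 0.29°) = -108.72°

-90.0 dB, -108.7°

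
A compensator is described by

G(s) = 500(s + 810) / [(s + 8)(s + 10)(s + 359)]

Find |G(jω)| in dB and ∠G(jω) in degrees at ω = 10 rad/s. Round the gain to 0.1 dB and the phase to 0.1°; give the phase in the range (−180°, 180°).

15.9 dB, -97.2°

At s = jω = j10:
zero (s+810): 810 + j10 → |·| = √(810²+10²) = √656200 ≈ 810.06, ∠ = arctan(10/810) ≈ 0.71°
pole (s+8): 8 + j10 → |·| = √(8²+10²) = √164 ≈ 12.806, ∠ = arctan(10/8) ≈ 51.34°
pole (s+10): 10 + j10 → |·| = √(10²+10²) = √200 ≈ 14.142, ∠ = arctan(10/10) ≈ 45.00°
pole (s+359): 359 + j10 → |·| = √(359²+10²) = √128981 ≈ 359.14, ∠ = arctan(10/359) ≈ 1.60°
|G| = 500 · 810.06 / 65041 ≈ 6.2273
Gain = 20 log₁₀(6.2273) ≈ 15.89 dB
∠G = 0.71° − 97.94° = -97.23°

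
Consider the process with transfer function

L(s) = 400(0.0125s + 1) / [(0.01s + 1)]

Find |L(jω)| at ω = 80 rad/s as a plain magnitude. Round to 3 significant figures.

442

At ω = 80 rad/s:
zero (1 + j80·0.0125) = 1 + j1 → |·| ≈ 1.4142, ∠ ≈ 45.00°
pole (1 + j80·0.01) = 1 + j0.8 → |·| ≈ 1.2806, ∠ ≈ 38.66°
|L| = 400 · 1.4142 / (1.2806) ≈ 441.73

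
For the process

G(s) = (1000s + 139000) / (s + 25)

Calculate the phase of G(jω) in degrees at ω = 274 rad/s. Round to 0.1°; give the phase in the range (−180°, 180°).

-21.7°

Substitute s = j274:
Numerator: 1000(j274) + 139000 = 139000 + j274000
Denominator: (j274) + 25 = 25 + j274
|N| = √(139000² + 274000²) ≈ 3.0724e+05, ∠N ≈ 63.10°
|D| = √(25² + 274²) ≈ 275.14, ∠D ≈ 84.79°
∠G = 63.10° − 84.79° = -21.69°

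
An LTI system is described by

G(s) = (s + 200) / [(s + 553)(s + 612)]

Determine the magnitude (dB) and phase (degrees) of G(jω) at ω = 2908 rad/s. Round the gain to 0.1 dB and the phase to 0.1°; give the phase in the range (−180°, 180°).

-69.6 dB, -71.3°

At s = jω = j2908:
zero (s+200): 200 + j2908 → |·| = √(200²+2908²) = √8496464 ≈ 2914.9, ∠ = arctan(2908/200) ≈ 86.07°
pole (s+553): 553 + j2908 → |·| = √(553²+2908²) = √8762273 ≈ 2960.1, ∠ = arctan(2908/553) ≈ 79.23°
pole (s+612): 612 + j2908 → |·| = √(612²+2908²) = √8831008 ≈ 2971.7, ∠ = arctan(2908/612) ≈ 78.12°
|G| = 1 · 2914.9 / 8.7965e+06 ≈ 0.00033137
Gain = 20 log₁₀(0.00033137) ≈ -69.59 dB
∠G = 86.07° − 157.35° = -71.28°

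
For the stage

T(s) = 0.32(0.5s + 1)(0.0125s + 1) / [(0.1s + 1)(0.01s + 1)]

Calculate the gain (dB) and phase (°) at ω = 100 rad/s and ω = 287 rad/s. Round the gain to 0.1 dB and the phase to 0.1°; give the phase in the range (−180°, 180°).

At ω = 100 rad/s:
zero (1 + j100·0.5) = 1 + j50 → |·| ≈ 50.01, ∠ ≈ 88.85°
zero (1 + j100·0.0125) = 1 + j1.25 → |·| ≈ 1.6008, ∠ ≈ 51.34°
pole (1 + j100·0.1) = 1 + j10 → |·| ≈ 10.05, ∠ ≈ 84.29°
pole (1 + j100·0.01) = 1 + j1 → |·| ≈ 1.4142, ∠ ≈ 45.00°
|T| = 0.32 · 50.01 · 1.6008 / (10.05 · 1.4142) ≈ 1.8025
Gain = 20 log₁₀(1.8025) ≈ 5.12 dB
∠T = (88.85° + 51.34°) − (84.29° + 45.00°) = 10.90°

At ω = 287 rad/s:
zero (1 + j287·0.5) = 1 + j143.5 → |·| ≈ 143.5, ∠ ≈ 89.60°
zero (1 + j287·0.0125) = 1 + j3.5875 → |·| ≈ 3.7243, ∠ ≈ 74.42°
pole (1 + j287·0.1) = 1 + j28.7 → |·| ≈ 28.717, ∠ ≈ 88.00°
pole (1 + j287·0.01) = 1 + j2.87 → |·| ≈ 3.0392, ∠ ≈ 70.79°
|T| = 0.32 · 143.5 · 3.7243 / (28.717 · 3.0392) ≈ 1.9595
Gain = 20 log₁₀(1.9595) ≈ 5.84 dB
∠T = (89.60° + 74.42°) − (88.00° + 70.79°) = 5.23°

ω = 100: 5.1 dB, 10.9°; ω = 287: 5.8 dB, 5.2°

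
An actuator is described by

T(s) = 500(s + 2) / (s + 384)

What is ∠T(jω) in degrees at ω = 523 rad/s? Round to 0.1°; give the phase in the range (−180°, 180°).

At s = jω = j523:
zero (s+2): 2 + j523 → |·| = √(2²+523²) = √273533 ≈ 523, ∠ = arctan(523/2) ≈ 89.78°
pole (s+384): 384 + j523 → |·| = √(384²+523²) = √420985 ≈ 648.83, ∠ = arctan(523/384) ≈ 53.71°
∠T = 89.78° − 53.71° = 36.07°

36.1°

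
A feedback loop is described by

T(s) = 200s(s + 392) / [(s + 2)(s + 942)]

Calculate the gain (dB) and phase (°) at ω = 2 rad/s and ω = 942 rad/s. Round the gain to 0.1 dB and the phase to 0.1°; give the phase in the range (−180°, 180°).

ω = 2: 35.4 dB, 45.2°; ω = 942: 43.7 dB, 22.5°

At s = jω = j2:
zero (s+392): 392 + j2 → |·| = √(392²+2²) = √153668 ≈ 392.01, ∠ = arctan(2/392) ≈ 0.29°
zero at origin: s = j2 → |·| = 2, ∠ = 90.00°
pole (s+2): 2 + j2 → |·| = √(2²+2²) = √8 ≈ 2.8284, ∠ = arctan(2/2) ≈ 45.00°
pole (s+942): 942 + j2 → |·| = √(942²+2²) = √887368 ≈ 942, ∠ = arctan(2/942) ≈ 0.12°
|T| = 200 · 784.02 / 2664.4 ≈ 58.852
Gain = 20 log₁₀(58.852) ≈ 35.40 dB
∠T = 90.29° − 45.12° = 45.17°

At s = jω = j942:
zero (s+392): 392 + j942 → |·| = √(392²+942²) = √1041028 ≈ 1020.3, ∠ = arctan(942/392) ≈ 67.41°
zero at origin: s = j942 → |·| = 942, ∠ = 90.00°
pole (s+2): 2 + j942 → |·| = √(2²+942²) = √887368 ≈ 942, ∠ = arctan(942/2) ≈ 89.88°
pole (s+942): 942 + j942 → |·| = √(942²+942²) = √1774728 ≈ 1332.2, ∠ = arctan(942/942) ≈ 45.00°
|T| = 200 · 9.6112e+05 / 1.2549e+06 ≈ 153.18
Gain = 20 log₁₀(153.18) ≈ 43.70 dB
∠T = 157.41° − 134.88° = 22.53°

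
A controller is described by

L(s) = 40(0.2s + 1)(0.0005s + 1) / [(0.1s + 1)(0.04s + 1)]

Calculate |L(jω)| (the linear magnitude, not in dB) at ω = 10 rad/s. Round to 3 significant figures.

58.7

At ω = 10 rad/s:
zero (1 + j10·0.2) = 1 + j2 → |·| ≈ 2.2361, ∠ ≈ 63.43°
zero (1 + j10·0.0005) = 1 + j0.005 → |·| ≈ 1, ∠ ≈ 0.29°
pole (1 + j10·0.1) = 1 + j1 → |·| ≈ 1.4142, ∠ ≈ 45.00°
pole (1 + j10·0.04) = 1 + j0.4 → |·| ≈ 1.077, ∠ ≈ 21.80°
|L| = 40 · 2.2361 · 1 / (1.4142 · 1.077) ≈ 58.725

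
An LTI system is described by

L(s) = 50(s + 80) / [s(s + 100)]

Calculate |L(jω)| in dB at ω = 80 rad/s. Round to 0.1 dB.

-5.2 dB

At s = jω = j80:
zero (s+80): 80 + j80 → |·| = √(80²+80²) = √12800 ≈ 113.14, ∠ = arctan(80/80) ≈ 45.00°
pole (s+100): 100 + j80 → |·| = √(100²+80²) = √16400 ≈ 128.06, ∠ = arctan(80/100) ≈ 38.66°
pole at origin: |s| = 80, ∠ = 90.00° (in denominator)
|L| = 50 · 113.14 / 10245 ≈ 0.55217
Gain = 20 log₁₀(0.55217) ≈ -5.16 dB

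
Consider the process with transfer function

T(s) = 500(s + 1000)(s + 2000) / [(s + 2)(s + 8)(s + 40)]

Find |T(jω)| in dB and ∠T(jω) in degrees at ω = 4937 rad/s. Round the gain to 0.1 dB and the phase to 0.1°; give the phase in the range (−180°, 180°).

-19.1 dB, -122.9°

At s = jω = j4937:
zero (s+1000): 1000 + j4937 → |·| = √(1000²+4937²) = √25373969 ≈ 5037.3, ∠ = arctan(4937/1000) ≈ 78.55°
zero (s+2000): 2000 + j4937 → |·| = √(2000²+4937²) = √28373969 ≈ 5326.7, ∠ = arctan(4937/2000) ≈ 67.95°
pole (s+2): 2 + j4937 → |·| = √(2²+4937²) = √24373973 ≈ 4937, ∠ = arctan(4937/2) ≈ 89.98°
pole (s+8): 8 + j4937 → |·| = √(8²+4937²) = √24374033 ≈ 4937, ∠ = arctan(4937/8) ≈ 89.91°
pole (s+40): 40 + j4937 → |·| = √(40²+4937²) = √24375569 ≈ 4937.2, ∠ = arctan(4937/40) ≈ 89.54°
|T| = 500 · 2.6832e+07 / 1.2034e+11 ≈ 0.11148
Gain = 20 log₁₀(0.11148) ≈ -19.06 dB
∠T = 146.50° − 269.43° = -122.93°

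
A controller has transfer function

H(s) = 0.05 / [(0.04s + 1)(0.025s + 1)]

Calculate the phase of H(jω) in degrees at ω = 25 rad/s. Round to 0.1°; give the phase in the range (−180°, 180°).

-77.0°

At ω = 25 rad/s:
pole (1 + j25·0.04) = 1 + j1 → |·| ≈ 1.4142, ∠ ≈ 45.00°
pole (1 + j25·0.025) = 1 + j0.625 → |·| ≈ 1.1792, ∠ ≈ 32.01°
∠H = (0°) − (45.00° + 32.01°) = -77.01°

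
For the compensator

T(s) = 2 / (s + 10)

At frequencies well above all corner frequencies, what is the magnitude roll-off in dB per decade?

Each pole contributes −20 dB/decade at high frequency; each zero contributes +20 dB/decade.
Net: 0 zero(s) − 1 pole(s) → -20 dB/decade.

-20 dB/decade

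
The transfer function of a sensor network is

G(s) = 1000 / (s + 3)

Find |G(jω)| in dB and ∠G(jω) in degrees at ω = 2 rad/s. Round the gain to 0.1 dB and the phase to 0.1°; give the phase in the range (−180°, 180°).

48.9 dB, -33.7°

Substitute s = j2:
Numerator: 1000 = 1000 + j0
Denominator: (j2) + 3 = 3 + j2
|N| = √(1000² + 0²) ≈ 1000, ∠N ≈ 0.00°
|D| = √(3² + 2²) ≈ 3.6056, ∠D ≈ 33.69°
|G| = 1000 / 3.6056 ≈ 277.35
Gain = 20 log₁₀(277.35) ≈ 48.86 dB
∠G = 0.00° − 33.69° = -33.69°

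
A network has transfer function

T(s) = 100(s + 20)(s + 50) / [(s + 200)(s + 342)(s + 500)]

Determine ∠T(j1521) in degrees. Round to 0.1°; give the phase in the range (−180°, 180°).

-54.3°

At s = jω = j1521:
zero (s+20): 20 + j1521 → |·| = √(20²+1521²) = √2313841 ≈ 1521.1, ∠ = arctan(1521/20) ≈ 89.25°
zero (s+50): 50 + j1521 → |·| = √(50²+1521²) = √2315941 ≈ 1521.8, ∠ = arctan(1521/50) ≈ 88.12°
pole (s+200): 200 + j1521 → |·| = √(200²+1521²) = √2353441 ≈ 1534.1, ∠ = arctan(1521/200) ≈ 82.51°
pole (s+342): 342 + j1521 → |·| = √(342²+1521²) = √2430405 ≈ 1559, ∠ = arctan(1521/342) ≈ 77.33°
pole (s+500): 500 + j1521 → |·| = √(500²+1521²) = √2563441 ≈ 1601.1, ∠ = arctan(1521/500) ≈ 71.80°
∠T = 177.37° − 231.64° = -54.27°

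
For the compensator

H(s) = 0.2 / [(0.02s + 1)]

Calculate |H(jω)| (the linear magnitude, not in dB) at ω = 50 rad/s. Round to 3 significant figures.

At ω = 50 rad/s:
pole (1 + j50·0.02) = 1 + j1 → |·| ≈ 1.4142, ∠ ≈ 45.00°
|H| = 0.2 · 1 / (1.4142) ≈ 0.14142

0.141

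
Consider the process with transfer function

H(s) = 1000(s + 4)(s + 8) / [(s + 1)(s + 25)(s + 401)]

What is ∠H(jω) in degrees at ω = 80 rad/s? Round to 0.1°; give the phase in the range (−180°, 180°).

At s = jω = j80:
zero (s+4): 4 + j80 → |·| = √(4²+80²) = √6416 ≈ 80.1, ∠ = arctan(80/4) ≈ 87.14°
zero (s+8): 8 + j80 → |·| = √(8²+80²) = √6464 ≈ 80.399, ∠ = arctan(80/8) ≈ 84.29°
pole (s+1): 1 + j80 → |·| = √(1²+80²) = √6401 ≈ 80.006, ∠ = arctan(80/1) ≈ 89.28°
pole (s+25): 25 + j80 → |·| = √(25²+80²) = √7025 ≈ 83.815, ∠ = arctan(80/25) ≈ 72.65°
pole (s+401): 401 + j80 → |·| = √(401²+80²) = √167201 ≈ 408.9, ∠ = arctan(80/401) ≈ 11.28°
∠H = 171.43° − 173.21° = -1.78°

-1.8°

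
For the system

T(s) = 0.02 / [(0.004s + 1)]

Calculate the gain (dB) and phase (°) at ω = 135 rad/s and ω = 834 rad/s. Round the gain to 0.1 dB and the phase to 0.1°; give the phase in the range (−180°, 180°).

ω = 135: -35.1 dB, -28.4°; ω = 834: -44.8 dB, -73.3°

At ω = 135 rad/s:
pole (1 + j135·0.004) = 1 + j0.54 → |·| ≈ 1.1365, ∠ ≈ 28.37°
|T| = 0.02 · 1 / (1.1365) ≈ 0.017598
Gain = 20 log₁₀(0.017598) ≈ -35.09 dB
∠T = (0°) − (28.37°) = -28.37°

At ω = 834 rad/s:
pole (1 + j834·0.004) = 1 + j3.336 → |·| ≈ 3.4827, ∠ ≈ 73.31°
|T| = 0.02 · 1 / (3.4827) ≈ 0.0057427
Gain = 20 log₁₀(0.0057427) ≈ -44.82 dB
∠T = (0°) − (73.31°) = -73.31°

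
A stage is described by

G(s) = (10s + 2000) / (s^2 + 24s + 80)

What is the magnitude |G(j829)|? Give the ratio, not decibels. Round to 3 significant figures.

Substitute s = j829:
Numerator: 10(j829) + 2000 = 2000 + j8290
Denominator: (j829)^2 + 24(j829) + 80 = -687161 + j19896
|N| = √(2000² + 8290²) ≈ 8527.8, ∠N ≈ 76.44°
|D| = √(687161² + 19896²) ≈ 6.8745e+05, ∠D ≈ 178.34°
|G| = 8527.8 / 6.8745e+05 ≈ 0.012405

0.0124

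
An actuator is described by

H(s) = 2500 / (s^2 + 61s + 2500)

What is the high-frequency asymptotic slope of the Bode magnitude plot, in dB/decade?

Each pole contributes −20 dB/decade at high frequency; each zero contributes +20 dB/decade.
Net: 0 zero(s) − 2 pole(s) → -40 dB/decade.

-40 dB/decade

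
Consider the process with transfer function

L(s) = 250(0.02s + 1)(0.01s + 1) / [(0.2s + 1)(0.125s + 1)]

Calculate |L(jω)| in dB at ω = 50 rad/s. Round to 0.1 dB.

15.9 dB

At ω = 50 rad/s:
zero (1 + j50·0.02) = 1 + j1 → |·| ≈ 1.4142, ∠ ≈ 45.00°
zero (1 + j50·0.01) = 1 + j0.5 → |·| ≈ 1.118, ∠ ≈ 26.57°
pole (1 + j50·0.2) = 1 + j10 → |·| ≈ 10.05, ∠ ≈ 84.29°
pole (1 + j50·0.125) = 1 + j6.25 → |·| ≈ 6.3295, ∠ ≈ 80.91°
|L| = 250 · 1.4142 · 1.118 / (10.05 · 6.3295) ≈ 6.2138
Gain = 20 log₁₀(6.2138) ≈ 15.87 dB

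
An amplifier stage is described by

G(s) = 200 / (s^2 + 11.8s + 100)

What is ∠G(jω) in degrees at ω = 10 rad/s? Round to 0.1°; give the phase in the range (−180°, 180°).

-90.0°

At s = jω = j10:
quadratic: (j10)² + 11.8·j10 + 100 = 0 + j118 → |·| ≈ 118, ∠ ≈ 90.00°
∠G = 0.00° − 90.00° = -90.00°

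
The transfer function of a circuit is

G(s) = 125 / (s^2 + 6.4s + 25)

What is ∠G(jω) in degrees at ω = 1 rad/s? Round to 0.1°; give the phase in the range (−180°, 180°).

-14.9°

At s = jω = j1:
quadratic: (j1)² + 6.4·j1 + 25 = 24 + j6.4 → |·| ≈ 24.839, ∠ ≈ 14.93°
∠G = 0.00° − 14.93° = -14.93°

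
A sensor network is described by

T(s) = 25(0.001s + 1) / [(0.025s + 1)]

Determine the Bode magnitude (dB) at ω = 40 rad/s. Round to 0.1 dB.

At ω = 40 rad/s:
zero (1 + j40·0.001) = 1 + j0.04 → |·| ≈ 1.0008, ∠ ≈ 2.29°
pole (1 + j40·0.025) = 1 + j1 → |·| ≈ 1.4142, ∠ ≈ 45.00°
|T| = 25 · 1.0008 / (1.4142) ≈ 17.692
Gain = 20 log₁₀(17.692) ≈ 24.96 dB

25.0 dB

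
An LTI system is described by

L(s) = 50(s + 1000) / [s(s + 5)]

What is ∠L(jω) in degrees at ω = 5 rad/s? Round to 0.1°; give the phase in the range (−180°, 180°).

-134.7°

At s = jω = j5:
zero (s+1000): 1000 + j5 → |·| = √(1000²+5²) = √1000025 ≈ 1000, ∠ = arctan(5/1000) ≈ 0.29°
pole (s+5): 5 + j5 → |·| = √(5²+5²) = √50 ≈ 7.0711, ∠ = arctan(5/5) ≈ 45.00°
pole at origin: |s| = 5, ∠ = 90.00° (in denominator)
∠L = 0.29° − 135.00° = -134.71°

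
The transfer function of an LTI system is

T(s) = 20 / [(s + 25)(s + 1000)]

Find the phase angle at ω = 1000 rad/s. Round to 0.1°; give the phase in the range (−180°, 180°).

At s = jω = j1000:
pole (s+25): 25 + j1000 → |·| = √(25²+1000²) = √1000625 ≈ 1000.3, ∠ = arctan(1000/25) ≈ 88.57°
pole (s+1000): 1000 + j1000 → |·| = √(1000²+1000²) = √2000000 ≈ 1414.2, ∠ = arctan(1000/1000) ≈ 45.00°
∠T = 0.00° − 133.57° = -133.57°

-133.6°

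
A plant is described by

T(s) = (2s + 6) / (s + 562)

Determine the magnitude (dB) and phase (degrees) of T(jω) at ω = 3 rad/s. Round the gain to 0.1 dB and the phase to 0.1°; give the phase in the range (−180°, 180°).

-36.4 dB, 44.7°

Substitute s = j3:
Numerator: 2(j3) + 6 = 6 + j6
Denominator: (j3) + 562 = 562 + j3
|N| = √(6² + 6²) ≈ 8.4853, ∠N ≈ 45.00°
|D| = √(562² + 3²) ≈ 562.01, ∠D ≈ 0.31°
|T| = 8.4853 / 562.01 ≈ 0.015098
Gain = 20 log₁₀(0.015098) ≈ -36.42 dB
∠T = 45.00° − 0.31° = 44.69°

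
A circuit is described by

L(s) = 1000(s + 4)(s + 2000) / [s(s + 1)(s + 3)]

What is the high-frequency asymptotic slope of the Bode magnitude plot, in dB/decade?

Each pole contributes −20 dB/decade at high frequency; each zero contributes +20 dB/decade.
Net: 2 zero(s) − 3 pole(s) → -20 dB/decade.

-20 dB/decade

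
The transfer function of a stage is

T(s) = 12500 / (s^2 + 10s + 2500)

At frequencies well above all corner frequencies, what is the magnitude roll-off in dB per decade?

-40 dB/decade

Each pole contributes −20 dB/decade at high frequency; each zero contributes +20 dB/decade.
Net: 0 zero(s) − 2 pole(s) → -40 dB/decade.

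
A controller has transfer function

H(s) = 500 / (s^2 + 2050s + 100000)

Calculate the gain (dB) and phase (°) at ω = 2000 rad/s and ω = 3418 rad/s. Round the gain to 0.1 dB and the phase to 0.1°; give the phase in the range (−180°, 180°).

ω = 2000: -81.1 dB, -133.6°; ω = 3418: -88.7 dB, -148.8°

Substitute s = j2000:
Numerator: 500 = 500 + j0
Denominator: (j2000)^2 + 2050(j2000) + 100000 = -3900000 + j4100000
|N| = √(500² + 0²) ≈ 500, ∠N ≈ 0.00°
|D| = √(3900000² + 4100000²) ≈ 5.6586e+06, ∠D ≈ 133.57°
|H| = 500 / 5.6586e+06 ≈ 8.8361e-05
Gain = 20 log₁₀(8.8361e-05) ≈ -81.07 dB
∠H = 0.00° − 133.57° = -133.57°

Substitute s = j3418:
Numerator: 500 = 500 + j0
Denominator: (j3418)^2 + 2050(j3418) + 100000 = -11582724 + j7006900
|N| = √(500² + 0²) ≈ 500, ∠N ≈ 0.00°
|D| = √(11582724² + 7006900²) ≈ 1.3537e+07, ∠D ≈ 148.83°
|H| = 500 / 1.3537e+07 ≈ 3.6936e-05
Gain = 20 log₁₀(3.6936e-05) ≈ -88.65 dB
∠H = 0.00° − 148.83° = -148.83°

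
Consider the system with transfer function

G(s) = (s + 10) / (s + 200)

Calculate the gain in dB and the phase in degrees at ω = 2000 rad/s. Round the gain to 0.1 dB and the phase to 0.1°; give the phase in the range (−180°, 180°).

-0.0 dB, 5.4°

Substitute s = j2000:
Numerator: (j2000) + 10 = 10 + j2000
Denominator: (j2000) + 200 = 200 + j2000
|N| = √(10² + 2000²) ≈ 2000, ∠N ≈ 89.71°
|D| = √(200² + 2000²) ≈ 2010, ∠D ≈ 84.29°
|G| = 2000 / 2010 ≈ 0.99502
Gain = 20 log₁₀(0.99502) ≈ -0.04 dB
∠G = 89.71° − 84.29° = 5.42°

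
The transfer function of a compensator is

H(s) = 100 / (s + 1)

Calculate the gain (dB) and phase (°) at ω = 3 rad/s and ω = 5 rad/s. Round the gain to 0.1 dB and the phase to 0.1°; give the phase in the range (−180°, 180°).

Substitute s = j3:
Numerator: 100 = 100 + j0
Denominator: (j3) + 1 = 1 + j3
|N| = √(100² + 0²) ≈ 100, ∠N ≈ 0.00°
|D| = √(1² + 3²) ≈ 3.1623, ∠D ≈ 71.57°
|H| = 100 / 3.1623 ≈ 31.623
Gain = 20 log₁₀(31.623) ≈ 30.00 dB
∠H = 0.00° − 71.57° = -71.57°

Substitute s = j5:
Numerator: 100 = 100 + j0
Denominator: (j5) + 1 = 1 + j5
|N| = √(100² + 0²) ≈ 100, ∠N ≈ 0.00°
|D| = √(1² + 5²) ≈ 5.099, ∠D ≈ 78.69°
|H| = 100 / 5.099 ≈ 19.612
Gain = 20 log₁₀(19.612) ≈ 25.85 dB
∠H = 0.00° − 78.69° = -78.69°

ω = 3: 30.0 dB, -71.6°; ω = 5: 25.9 dB, -78.7°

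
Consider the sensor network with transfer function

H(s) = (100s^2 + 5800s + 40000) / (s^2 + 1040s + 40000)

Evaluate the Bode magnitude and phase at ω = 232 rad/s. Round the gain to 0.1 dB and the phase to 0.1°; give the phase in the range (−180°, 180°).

Substitute s = j232:
Numerator: 100(j232)^2 + 5800(j232) + 40000 = -5342400 + j1345600
Denominator: (j232)^2 + 1040(j232) + 40000 = -13824 + j241280
|N| = √(5342400² + 1345600²) ≈ 5.5093e+06, ∠N ≈ 165.86°
|D| = √(13824² + 241280²) ≈ 2.4168e+05, ∠D ≈ 93.28°
|H| = 5.5093e+06 / 2.4168e+05 ≈ 22.796
Gain = 20 log₁₀(22.796) ≈ 27.16 dB
∠H = 165.86° − 93.28° = 72.58°

27.2 dB, 72.6°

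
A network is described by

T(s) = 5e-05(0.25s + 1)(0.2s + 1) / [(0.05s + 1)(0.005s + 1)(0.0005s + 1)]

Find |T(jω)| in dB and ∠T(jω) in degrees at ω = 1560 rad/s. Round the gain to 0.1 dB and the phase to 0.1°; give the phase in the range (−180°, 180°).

-42.1 dB, -30.2°

At ω = 1560 rad/s:
zero (1 + j1560·0.25) = 1 + j390 → |·| ≈ 390, ∠ ≈ 89.85°
zero (1 + j1560·0.2) = 1 + j312 → |·| ≈ 312, ∠ ≈ 89.82°
pole (1 + j1560·0.05) = 1 + j78 → |·| ≈ 78.006, ∠ ≈ 89.27°
pole (1 + j1560·0.005) = 1 + j7.8 → |·| ≈ 7.8638, ∠ ≈ 82.69°
pole (1 + j1560·0.0005) = 1 + j0.78 → |·| ≈ 1.2682, ∠ ≈ 37.95°
|T| = 5e-05 · 390 · 312 / (78.006 · 7.8638 · 1.2682) ≈ 0.0078206
Gain = 20 log₁₀(0.0078206) ≈ -42.14 dB
∠T = (89.85° + 89.82°) − (89.27° + 82.69° + 37.95°) = -30.24°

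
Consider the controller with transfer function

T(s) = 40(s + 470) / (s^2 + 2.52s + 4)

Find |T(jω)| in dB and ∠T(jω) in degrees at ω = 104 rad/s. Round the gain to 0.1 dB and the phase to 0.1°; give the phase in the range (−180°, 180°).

At s = jω = j104:
zero (s+470): 470 + j104 → |·| = √(470²+104²) = √231716 ≈ 481.37, ∠ = arctan(104/470) ≈ 12.48°
quadratic: (j104)² + 2.52·j104 + 4 = -10812 + j262.08 → |·| ≈ 10815, ∠ ≈ 178.61°
|T| = 40 · 481.37 / 10815 ≈ 1.7804
Gain = 20 log₁₀(1.7804) ≈ 5.01 dB
∠T = 12.48° − 178.61° = -166.13°

5.0 dB, -166.1°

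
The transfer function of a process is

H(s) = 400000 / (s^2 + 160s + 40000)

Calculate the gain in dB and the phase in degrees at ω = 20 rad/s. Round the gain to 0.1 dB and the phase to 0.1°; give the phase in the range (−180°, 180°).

At s = jω = j20:
quadratic: (j20)² + 160·j20 + 40000 = 39600 + j3200 → |·| ≈ 39729, ∠ ≈ 4.62°
|H| = 400000 / 39729 ≈ 10.068
Gain = 20 log₁₀(10.068) ≈ 20.06 dB
∠H = 0.00° − 4.62° = -4.62°

20.1 dB, -4.6°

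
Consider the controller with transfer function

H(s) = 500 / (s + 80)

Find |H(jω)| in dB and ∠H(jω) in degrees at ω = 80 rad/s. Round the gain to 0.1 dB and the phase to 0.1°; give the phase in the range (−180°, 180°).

12.9 dB, -45.0°

Substitute s = j80:
Numerator: 500 = 500 + j0
Denominator: (j80) + 80 = 80 + j80
|N| = √(500² + 0²) ≈ 500, ∠N ≈ 0.00°
|D| = √(80² + 80²) ≈ 113.14, ∠D ≈ 45.00°
|H| = 500 / 113.14 ≈ 4.4193
Gain = 20 log₁₀(4.4193) ≈ 12.91 dB
∠H = 0.00° − 45.00° = -45.00°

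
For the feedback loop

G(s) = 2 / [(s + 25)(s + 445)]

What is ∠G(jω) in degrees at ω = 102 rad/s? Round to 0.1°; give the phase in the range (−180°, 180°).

At s = jω = j102:
pole (s+25): 25 + j102 → |·| = √(25²+102²) = √11029 ≈ 105.02, ∠ = arctan(102/25) ≈ 76.23°
pole (s+445): 445 + j102 → |·| = √(445²+102²) = √208429 ≈ 456.54, ∠ = arctan(102/445) ≈ 12.91°
∠G = 0.00° − 89.14° = -89.14°

-89.1°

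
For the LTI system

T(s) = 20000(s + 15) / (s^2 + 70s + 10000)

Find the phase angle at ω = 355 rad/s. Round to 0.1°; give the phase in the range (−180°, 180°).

At s = jω = j355:
zero (s+15): 15 + j355 → |·| = √(15²+355²) = √126250 ≈ 355.32, ∠ = arctan(355/15) ≈ 87.58°
quadratic: (j355)² + 70·j355 + 10000 = -116025 + j24850 → |·| ≈ 1.1866e+05, ∠ ≈ 167.91°
∠T = 87.58° − 167.91° = -80.33°

-80.3°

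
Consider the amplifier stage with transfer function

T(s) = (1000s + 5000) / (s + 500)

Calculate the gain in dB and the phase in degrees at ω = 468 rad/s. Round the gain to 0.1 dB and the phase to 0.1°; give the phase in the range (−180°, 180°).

56.7 dB, 46.3°

Substitute s = j468:
Numerator: 1000(j468) + 5000 = 5000 + j468000
Denominator: (j468) + 500 = 500 + j468
|N| = √(5000² + 468000²) ≈ 4.6803e+05, ∠N ≈ 89.39°
|D| = √(500² + 468²) ≈ 684.85, ∠D ≈ 43.11°
|T| = 4.6803e+05 / 684.85 ≈ 683.41
Gain = 20 log₁₀(683.41) ≈ 56.69 dB
∠T = 89.39° − 43.11° = 46.28°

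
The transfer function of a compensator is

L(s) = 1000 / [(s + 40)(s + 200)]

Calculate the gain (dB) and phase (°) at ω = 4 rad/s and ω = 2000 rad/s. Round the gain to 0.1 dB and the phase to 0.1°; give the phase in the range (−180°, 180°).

ω = 4: -18.1 dB, -6.9°; ω = 2000: -72.1 dB, -173.1°

At s = jω = j4:
pole (s+40): 40 + j4 → |·| = √(40²+4²) = √1616 ≈ 40.2, ∠ = arctan(4/40) ≈ 5.71°
pole (s+200): 200 + j4 → |·| = √(200²+4²) = √40016 ≈ 200.04, ∠ = arctan(4/200) ≈ 1.15°
|L| = 1000 / 8041.6 ≈ 0.12435
Gain = 20 log₁₀(0.12435) ≈ -18.11 dB
∠L = 0.00° − 6.86° = -6.86°

At s = jω = j2000:
pole (s+40): 40 + j2000 → |·| = √(40²+2000²) = √4001600 ≈ 2000.4, ∠ = arctan(2000/40) ≈ 88.85°
pole (s+200): 200 + j2000 → |·| = √(200²+2000²) = √4040000 ≈ 2010, ∠ = arctan(2000/200) ≈ 84.29°
|L| = 1000 / 4.0208e+06 ≈ 0.00024871
Gain = 20 log₁₀(0.00024871) ≈ -72.09 dB
∠L = 0.00° − 173.14° = -173.14°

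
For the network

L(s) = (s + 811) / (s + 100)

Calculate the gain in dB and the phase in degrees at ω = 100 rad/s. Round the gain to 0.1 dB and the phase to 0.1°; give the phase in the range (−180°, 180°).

Substitute s = j100:
Numerator: (j100) + 811 = 811 + j100
Denominator: (j100) + 100 = 100 + j100
|N| = √(811² + 100²) ≈ 817.14, ∠N ≈ 7.03°
|D| = √(100² + 100²) ≈ 141.42, ∠D ≈ 45.00°
|L| = 817.14 / 141.42 ≈ 5.7781
Gain = 20 log₁₀(5.7781) ≈ 15.24 dB
∠L = 7.03° − 45.00° = -37.97°

15.2 dB, -38.0°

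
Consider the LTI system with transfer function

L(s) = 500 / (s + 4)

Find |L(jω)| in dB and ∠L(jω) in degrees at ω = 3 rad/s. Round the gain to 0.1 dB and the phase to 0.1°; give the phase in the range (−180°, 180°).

40.0 dB, -36.9°

Substitute s = j3:
Numerator: 500 = 500 + j0
Denominator: (j3) + 4 = 4 + j3
|N| = √(500² + 0²) ≈ 500, ∠N ≈ 0.00°
|D| = √(4² + 3²) ≈ 5, ∠D ≈ 36.87°
|L| = 500 / 5 ≈ 100
Gain = 20 log₁₀(100) ≈ 40.00 dB
∠L = 0.00° − 36.87° = -36.87°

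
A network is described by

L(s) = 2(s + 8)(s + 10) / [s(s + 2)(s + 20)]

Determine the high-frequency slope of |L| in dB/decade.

Each pole contributes −20 dB/decade at high frequency; each zero contributes +20 dB/decade.
Net: 2 zero(s) − 3 pole(s) → -20 dB/decade.

-20 dB/decade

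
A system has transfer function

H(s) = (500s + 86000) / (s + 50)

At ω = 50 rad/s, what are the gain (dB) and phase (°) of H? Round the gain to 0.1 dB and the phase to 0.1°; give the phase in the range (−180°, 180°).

Substitute s = j50:
Numerator: 500(j50) + 86000 = 86000 + j25000
Denominator: (j50) + 50 = 50 + j50
|N| = √(86000² + 25000²) ≈ 89560, ∠N ≈ 16.21°
|D| = √(50² + 50²) ≈ 70.711, ∠D ≈ 45.00°
|H| = 89560 / 70.711 ≈ 1266.6
Gain = 20 log₁₀(1266.6) ≈ 62.05 dB
∠H = 16.21° − 45.00° = -28.79°

62.1 dB, -28.8°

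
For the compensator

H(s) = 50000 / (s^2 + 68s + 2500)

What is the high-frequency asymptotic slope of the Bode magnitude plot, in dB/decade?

-40 dB/decade

Each pole contributes −20 dB/decade at high frequency; each zero contributes +20 dB/decade.
Net: 0 zero(s) − 2 pole(s) → -40 dB/decade.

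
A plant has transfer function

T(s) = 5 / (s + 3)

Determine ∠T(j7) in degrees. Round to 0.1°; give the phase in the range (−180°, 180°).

At s = jω = j7:
pole (s+3): 3 + j7 → |·| = √(3²+7²) = √58 ≈ 7.6158, ∠ = arctan(7/3) ≈ 66.80°
∠T = 0.00° − 66.80° = -66.80°

-66.8°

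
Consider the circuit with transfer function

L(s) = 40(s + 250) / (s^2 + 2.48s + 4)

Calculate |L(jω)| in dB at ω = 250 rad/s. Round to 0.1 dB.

At s = jω = j250:
zero (s+250): 250 + j250 → |·| = √(250²+250²) = √125000 ≈ 353.55, ∠ = arctan(250/250) ≈ 45.00°
quadratic: (j250)² + 2.48·j250 + 4 = -62496 + j620 → |·| ≈ 62499, ∠ ≈ 179.43°
|L| = 40 · 353.55 / 62499 ≈ 0.22628
Gain = 20 log₁₀(0.22628) ≈ -12.91 dB

-12.9 dB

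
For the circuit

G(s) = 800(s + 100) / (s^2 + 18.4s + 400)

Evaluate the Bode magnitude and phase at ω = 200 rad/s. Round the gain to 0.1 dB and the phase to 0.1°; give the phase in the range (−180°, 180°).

13.1 dB, -111.3°

At s = jω = j200:
zero (s+100): 100 + j200 → |·| = √(100²+200²) = √50000 ≈ 223.61, ∠ = arctan(200/100) ≈ 63.43°
quadratic: (j200)² + 18.4·j200 + 400 = -39600 + j3680 → |·| ≈ 39771, ∠ ≈ 174.69°
|G| = 800 · 223.61 / 39771 ≈ 4.498
Gain = 20 log₁₀(4.498) ≈ 13.06 dB
∠G = 63.43° − 174.69° = -111.26°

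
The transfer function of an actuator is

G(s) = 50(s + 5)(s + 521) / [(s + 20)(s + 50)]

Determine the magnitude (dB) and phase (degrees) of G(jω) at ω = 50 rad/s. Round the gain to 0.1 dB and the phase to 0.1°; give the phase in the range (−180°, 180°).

50.8 dB, -23.4°

At s = jω = j50:
zero (s+5): 5 + j50 → |·| = √(5²+50²) = √2525 ≈ 50.249, ∠ = arctan(50/5) ≈ 84.29°
zero (s+521): 521 + j50 → |·| = √(521²+50²) = √273941 ≈ 523.39, ∠ = arctan(50/521) ≈ 5.48°
pole (s+20): 20 + j50 → |·| = √(20²+50²) = √2900 ≈ 53.852, ∠ = arctan(50/20) ≈ 68.20°
pole (s+50): 50 + j50 → |·| = √(50²+50²) = √5000 ≈ 70.711, ∠ = arctan(50/50) ≈ 45.00°
|G| = 50 · 26300 / 3807.9 ≈ 345.33
Gain = 20 log₁₀(345.33) ≈ 50.76 dB
∠G = 89.77° − 113.20° = -23.43°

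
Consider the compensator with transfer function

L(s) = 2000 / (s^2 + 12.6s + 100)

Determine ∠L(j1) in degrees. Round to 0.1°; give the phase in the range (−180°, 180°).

-7.3°

At s = jω = j1:
quadratic: (j1)² + 12.6·j1 + 100 = 99 + j12.6 → |·| ≈ 99.799, ∠ ≈ 7.25°
∠L = 0.00° − 7.25° = -7.25°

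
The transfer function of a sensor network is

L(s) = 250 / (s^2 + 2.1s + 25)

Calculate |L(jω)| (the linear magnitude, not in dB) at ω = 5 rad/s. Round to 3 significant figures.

At s = jω = j5:
quadratic: (j5)² + 2.1·j5 + 25 = 0 + j10.5 → |·| ≈ 10.5, ∠ ≈ 90.00°
|L| = 250 / 10.5 ≈ 23.81

23.8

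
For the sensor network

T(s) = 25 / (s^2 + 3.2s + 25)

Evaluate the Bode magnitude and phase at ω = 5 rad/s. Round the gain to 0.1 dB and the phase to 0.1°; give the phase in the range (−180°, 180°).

At s = jω = j5:
quadratic: (j5)² + 3.2·j5 + 25 = 0 + j16 → |·| ≈ 16, ∠ ≈ 90.00°
|T| = 25 / 16 ≈ 1.5625
Gain = 20 log₁₀(1.5625) ≈ 3.88 dB
∠T = 0.00° − 90.00° = -90.00°

3.9 dB, -90.0°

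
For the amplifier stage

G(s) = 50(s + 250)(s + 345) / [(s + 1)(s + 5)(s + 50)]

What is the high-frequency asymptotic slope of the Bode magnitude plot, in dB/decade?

-20 dB/decade

Each pole contributes −20 dB/decade at high frequency; each zero contributes +20 dB/decade.
Net: 2 zero(s) − 3 pole(s) → -20 dB/decade.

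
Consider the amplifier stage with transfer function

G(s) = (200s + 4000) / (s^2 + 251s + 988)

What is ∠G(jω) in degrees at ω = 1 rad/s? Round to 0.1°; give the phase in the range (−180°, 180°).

Substitute s = j1:
Numerator: 200(j1) + 4000 = 4000 + j200
Denominator: (j1)^2 + 251(j1) + 988 = 987 + j251
|N| = √(4000² + 200²) ≈ 4005, ∠N ≈ 2.86°
|D| = √(987² + 251²) ≈ 1018.4, ∠D ≈ 14.27°
∠G = 2.86° − 14.27° = -11.41°

-11.4°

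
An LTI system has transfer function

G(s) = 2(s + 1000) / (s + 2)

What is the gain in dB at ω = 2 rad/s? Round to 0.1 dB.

57.0 dB

At s = jω = j2:
zero (s+1000): 1000 + j2 → |·| = √(1000²+2²) = √1000004 ≈ 1000, ∠ = arctan(2/1000) ≈ 0.11°
pole (s+2): 2 + j2 → |·| = √(2²+2²) = √8 ≈ 2.8284, ∠ = arctan(2/2) ≈ 45.00°
|G| = 2 · 1000 / 2.8284 ≈ 707.11
Gain = 20 log₁₀(707.11) ≈ 56.99 dB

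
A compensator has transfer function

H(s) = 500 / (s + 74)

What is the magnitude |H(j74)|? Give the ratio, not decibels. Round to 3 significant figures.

At s = jω = j74:
pole (s+74): 74 + j74 → |·| = √(74²+74²) = √10952 ≈ 104.65, ∠ = arctan(74/74) ≈ 45.00°
|H| = 500 / 104.65 ≈ 4.7778

4.78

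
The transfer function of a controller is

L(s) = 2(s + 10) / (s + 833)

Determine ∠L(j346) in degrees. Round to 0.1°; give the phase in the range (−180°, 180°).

65.8°

At s = jω = j346:
zero (s+10): 10 + j346 → |·| = √(10²+346²) = √119816 ≈ 346.14, ∠ = arctan(346/10) ≈ 88.34°
pole (s+833): 833 + j346 → |·| = √(833²+346²) = √813605 ≈ 902, ∠ = arctan(346/833) ≈ 22.56°
∠L = 88.34° − 22.56° = 65.78°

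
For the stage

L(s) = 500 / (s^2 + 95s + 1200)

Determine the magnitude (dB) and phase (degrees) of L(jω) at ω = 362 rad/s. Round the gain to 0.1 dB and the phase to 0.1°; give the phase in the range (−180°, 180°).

-48.6 dB, -165.2°

Substitute s = j362:
Numerator: 500 = 500 + j0
Denominator: (j362)^2 + 95(j362) + 1200 = -129844 + j34390
|N| = √(500² + 0²) ≈ 500, ∠N ≈ 0.00°
|D| = √(129844² + 34390²) ≈ 1.3432e+05, ∠D ≈ 165.17°
|L| = 500 / 1.3432e+05 ≈ 0.0037225
Gain = 20 log₁₀(0.0037225) ≈ -48.58 dB
∠L = 0.00° − 165.17° = -165.17°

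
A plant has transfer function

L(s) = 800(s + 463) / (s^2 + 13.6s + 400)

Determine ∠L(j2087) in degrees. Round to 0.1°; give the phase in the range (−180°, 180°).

-102.1°

At s = jω = j2087:
zero (s+463): 463 + j2087 → |·| = √(463²+2087²) = √4569938 ≈ 2137.7, ∠ = arctan(2087/463) ≈ 77.49°
quadratic: (j2087)² + 13.6·j2087 + 400 = -4355169 + j28383.2 → |·| ≈ 4.3553e+06, ∠ ≈ 179.63°
∠L = 77.49° − 179.63° = -102.14°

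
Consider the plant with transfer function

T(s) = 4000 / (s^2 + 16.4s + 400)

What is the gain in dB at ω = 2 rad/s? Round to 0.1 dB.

At s = jω = j2:
quadratic: (j2)² + 16.4·j2 + 400 = 396 + j32.8 → |·| ≈ 397.36, ∠ ≈ 4.73°
|T| = 4000 / 397.36 ≈ 10.066
Gain = 20 log₁₀(10.066) ≈ 20.06 dB

20.1 dB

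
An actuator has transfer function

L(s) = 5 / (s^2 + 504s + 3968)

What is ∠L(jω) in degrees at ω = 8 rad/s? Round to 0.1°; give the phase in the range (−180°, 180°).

Substitute s = j8:
Numerator: 5 = 5 + j0
Denominator: (j8)^2 + 504(j8) + 3968 = 3904 + j4032
|N| = √(5² + 0²) ≈ 5, ∠N ≈ 0.00°
|D| = √(3904² + 4032²) ≈ 5612.3, ∠D ≈ 45.92°
∠L = 0.00° − 45.92° = -45.92°

-45.9°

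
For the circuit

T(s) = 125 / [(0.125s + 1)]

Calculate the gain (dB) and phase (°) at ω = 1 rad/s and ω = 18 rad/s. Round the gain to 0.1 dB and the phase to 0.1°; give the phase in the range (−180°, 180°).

ω = 1: 41.9 dB, -7.1°; ω = 18: 34.1 dB, -66.0°

At ω = 1 rad/s:
pole (1 + j1·0.125) = 1 + j0.125 → |·| ≈ 1.0078, ∠ ≈ 7.13°
|T| = 125 · 1 / (1.0078) ≈ 124.03
Gain = 20 log₁₀(124.03) ≈ 41.87 dB
∠T = (0°) − (7.13°) = -7.13°

At ω = 18 rad/s:
pole (1 + j18·0.125) = 1 + j2.25 → |·| ≈ 2.4622, ∠ ≈ 66.04°
|T| = 125 · 1 / (2.4622) ≈ 50.768
Gain = 20 log₁₀(50.768) ≈ 34.11 dB
∠T = (0°) − (66.04°) = -66.04°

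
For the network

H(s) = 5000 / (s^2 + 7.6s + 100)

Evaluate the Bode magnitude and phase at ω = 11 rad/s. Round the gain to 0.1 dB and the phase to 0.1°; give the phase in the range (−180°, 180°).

At s = jω = j11:
quadratic: (j11)² + 7.6·j11 + 100 = -21 + j83.6 → |·| ≈ 86.197, ∠ ≈ 104.10°
|H| = 5000 / 86.197 ≈ 58.007
Gain = 20 log₁₀(58.007) ≈ 35.27 dB
∠H = 0.00° − 104.10° = -104.10°

35.3 dB, -104.1°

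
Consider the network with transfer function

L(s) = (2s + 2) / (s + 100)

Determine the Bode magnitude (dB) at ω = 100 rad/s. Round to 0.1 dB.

Substitute s = j100:
Numerator: 2(j100) + 2 = 2 + j200
Denominator: (j100) + 100 = 100 + j100
|N| = √(2² + 200²) ≈ 200.01, ∠N ≈ 89.43°
|D| = √(100² + 100²) ≈ 141.42, ∠D ≈ 45.00°
|L| = 200.01 / 141.42 ≈ 1.4143
Gain = 20 log₁₀(1.4143) ≈ 3.01 dB

3.0 dB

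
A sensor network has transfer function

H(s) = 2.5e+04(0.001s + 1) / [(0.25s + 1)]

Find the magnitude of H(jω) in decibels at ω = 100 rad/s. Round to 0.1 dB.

At ω = 100 rad/s:
zero (1 + j100·0.001) = 1 + j0.1 → |·| ≈ 1.005, ∠ ≈ 5.71°
pole (1 + j100·0.25) = 1 + j25 → |·| ≈ 25.02, ∠ ≈ 87.71°
|H| = 2.5e+04 · 1.005 / (25.02) ≈ 1004.2
Gain = 20 log₁₀(1004.2) ≈ 60.04 dB

60.0 dB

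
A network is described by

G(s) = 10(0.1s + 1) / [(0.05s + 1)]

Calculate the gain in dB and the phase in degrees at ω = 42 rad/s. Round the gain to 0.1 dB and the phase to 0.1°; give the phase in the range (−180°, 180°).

At ω = 42 rad/s:
zero (1 + j42·0.1) = 1 + j4.2 → |·| ≈ 4.3174, ∠ ≈ 76.61°
pole (1 + j42·0.05) = 1 + j2.1 → |·| ≈ 2.3259, ∠ ≈ 64.54°
|G| = 10 · 4.3174 / (2.3259) ≈ 18.562
Gain = 20 log₁₀(18.562) ≈ 25.37 dB
∠G = (76.61°) − (64.54°) = 12.07°

25.4 dB, 12.1°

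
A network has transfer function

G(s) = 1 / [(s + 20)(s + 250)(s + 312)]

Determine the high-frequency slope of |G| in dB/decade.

Each pole contributes −20 dB/decade at high frequency; each zero contributes +20 dB/decade.
Net: 0 zero(s) − 3 pole(s) → -60 dB/decade.

-60 dB/decade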